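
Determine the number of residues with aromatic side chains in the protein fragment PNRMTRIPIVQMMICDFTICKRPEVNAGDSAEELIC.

F, W, and Y each carry an aromatic ring on the side chain.
Matching residues: F17.

1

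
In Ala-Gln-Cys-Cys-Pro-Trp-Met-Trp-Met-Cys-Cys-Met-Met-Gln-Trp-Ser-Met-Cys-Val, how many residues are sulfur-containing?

Cysteine (C, thiol) and methionine (M, thioether) are the two sulfur-containing amino acids.
Matching residues: Cys3, Cys4, Met7, Met9, Cys10, Cys11, Met12, Met13, Met17, Cys18.

10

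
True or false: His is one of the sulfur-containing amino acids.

False

Cysteine (C, thiol) and methionine (M, thioether) are the two sulfur-containing amino acids.
Histidine is not in this group.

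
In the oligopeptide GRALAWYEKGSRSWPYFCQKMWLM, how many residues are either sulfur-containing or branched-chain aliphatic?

5

Sulfur-containing: C, M. Branched-chain aliphatic: I, L, V.
Sulfur-containing residues here: C18, M21, M24 (3).
Branched-chain aliphatic residues here: L4, L23 (2).
The two groups share no amino acid, so total = 3 + 2 = 5.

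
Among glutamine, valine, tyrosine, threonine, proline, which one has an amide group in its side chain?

The amide-side-chain residues are Asn (N) and Gln (Q).
Of the listed options, only glutamine belongs to this group.

glutamine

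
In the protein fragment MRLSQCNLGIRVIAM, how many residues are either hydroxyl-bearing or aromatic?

Hydroxyl-bearing: S, T, Y. Aromatic: F, W, Y.
Hydroxyl-bearing residues here: S4 (1).
Aromatic residues here: none (0).
(Y belongs to both groups, but none appear in this sequence.) Total = 1 + 0 = 1.

1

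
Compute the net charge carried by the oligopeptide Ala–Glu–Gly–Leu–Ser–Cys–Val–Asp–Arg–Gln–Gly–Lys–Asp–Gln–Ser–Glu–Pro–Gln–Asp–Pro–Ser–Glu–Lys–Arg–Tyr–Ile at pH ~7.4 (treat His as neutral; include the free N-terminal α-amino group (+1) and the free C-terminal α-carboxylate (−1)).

Near pH 7.4, K and R contribute +1 each, D and E contribute −1 each, and every other side chain (His included, as stated) is uncharged.
Positive (K, R): Arg9, Lys12, Lys23, Arg24 → +4.
Negative (D, E): Glu2, Asp8, Asp13, Glu16, Asp19, Glu22 → −6.
The N-terminus (+1) and C-terminus (−1) cancel.
Net charge = (+4) + (−6) = −2.

-2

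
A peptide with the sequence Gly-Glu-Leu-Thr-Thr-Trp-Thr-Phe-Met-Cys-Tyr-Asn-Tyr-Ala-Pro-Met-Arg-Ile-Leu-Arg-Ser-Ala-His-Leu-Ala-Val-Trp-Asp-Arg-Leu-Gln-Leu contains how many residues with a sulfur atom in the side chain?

3

Only Cys (C) and Met (M) have a sulfur atom in the side chain.
Matching residues: Met9, Cys10, Met16.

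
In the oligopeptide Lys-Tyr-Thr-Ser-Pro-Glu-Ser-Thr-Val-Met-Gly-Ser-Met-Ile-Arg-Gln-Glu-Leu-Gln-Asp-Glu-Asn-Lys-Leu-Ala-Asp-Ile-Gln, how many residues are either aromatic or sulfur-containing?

Aromatic: F, W, Y. Sulfur-containing: C, M.
Aromatic residues here: Tyr2 (1).
Sulfur-containing residues here: Met10, Met13 (2).
The two groups share no amino acid, so total = 1 + 2 = 3.

3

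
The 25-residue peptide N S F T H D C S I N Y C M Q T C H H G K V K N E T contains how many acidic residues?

Aspartate (D) and glutamate (E) have carboxylic-acid side chains and are the acidic amino acids.
Matching residues: D6, E24.

2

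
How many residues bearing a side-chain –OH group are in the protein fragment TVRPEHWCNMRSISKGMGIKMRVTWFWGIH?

Serine (S), threonine (T), and tyrosine (Y) each carry a hydroxyl group on the side chain.
Matching residues: T1, S12, S14, T24.

4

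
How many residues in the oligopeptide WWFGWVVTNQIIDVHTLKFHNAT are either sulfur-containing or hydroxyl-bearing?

Sulfur-containing: C, M. Hydroxyl-bearing: S, T, Y.
Sulfur-containing residues here: none (0).
Hydroxyl-bearing residues here: T8, T16, T23 (3).
The two groups share no amino acid, so total = 0 + 3 = 3.

3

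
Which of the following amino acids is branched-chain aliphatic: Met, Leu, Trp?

The BCAAs are Val, Leu, and Ile — aliphatic side chains with a branch point.
Of the listed options, only Leu belongs to this group.

Leu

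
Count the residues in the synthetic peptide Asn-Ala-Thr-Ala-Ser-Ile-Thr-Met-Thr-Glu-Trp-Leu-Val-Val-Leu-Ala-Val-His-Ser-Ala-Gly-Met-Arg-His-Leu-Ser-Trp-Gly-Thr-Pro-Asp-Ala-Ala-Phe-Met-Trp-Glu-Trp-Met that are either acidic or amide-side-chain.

4

Acidic: D, E. Amide-side-chain: N, Q.
Acidic residues here: Glu10, Asp31, Glu37 (3).
Amide-side-chain residues here: Asn1 (1).
The two groups share no amino acid, so total = 3 + 1 = 4.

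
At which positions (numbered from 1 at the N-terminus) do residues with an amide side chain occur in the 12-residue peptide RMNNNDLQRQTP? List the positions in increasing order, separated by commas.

Only N (asparagine) and Q (glutamine) carry a side-chain carboxamide.
Matching residues: N3, N4, N5, Q8, Q10.

3, 4, 5, 8, 10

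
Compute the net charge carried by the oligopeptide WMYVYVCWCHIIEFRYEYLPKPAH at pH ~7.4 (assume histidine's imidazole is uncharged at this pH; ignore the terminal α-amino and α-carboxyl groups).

0

Near pH 7.4, K and R contribute +1 each, D and E contribute −1 each, and every other side chain (His included, as stated) is uncharged.
Positive (K, R): R15, K21 → +2.
Negative (D, E): E13, E17 → −2.
Net charge = (+2) + (−2) = 0.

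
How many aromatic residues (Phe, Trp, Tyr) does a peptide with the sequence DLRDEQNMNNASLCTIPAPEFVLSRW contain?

2

Matching residues: F21, W26.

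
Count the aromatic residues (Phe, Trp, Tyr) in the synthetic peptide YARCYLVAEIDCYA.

3

Matching residues: Y1, Y5, Y13.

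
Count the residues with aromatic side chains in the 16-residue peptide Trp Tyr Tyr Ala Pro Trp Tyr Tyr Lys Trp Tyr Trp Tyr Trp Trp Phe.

13

Phenylalanine (F), tryptophan (W), and tyrosine (Y) have aromatic ring side chains.
Matching residues: Trp1, Tyr2, Tyr3, Trp6, Tyr7, Tyr8, Trp10, Tyr11, Trp12, Tyr13, Trp14, Trp15, Phe16.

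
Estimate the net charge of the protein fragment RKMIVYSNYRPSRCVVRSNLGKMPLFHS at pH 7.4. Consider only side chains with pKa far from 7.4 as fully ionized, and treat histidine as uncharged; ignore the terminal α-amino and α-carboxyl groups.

+6

Near pH 7.4, K and R contribute +1 each, D and E contribute −1 each, and every other side chain (His included, as stated) is uncharged.
Positive (K, R): R1, K2, R10, R13, R17, K22 → +6.
Negative (D, E): none → −0.
Net charge = (+6) + (−0) = +6.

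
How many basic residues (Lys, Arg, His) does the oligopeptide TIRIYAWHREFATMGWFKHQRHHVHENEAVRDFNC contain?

Matching residues: R3, H8, R9, K18, H19, R21, H22, H23, H25, R31.

10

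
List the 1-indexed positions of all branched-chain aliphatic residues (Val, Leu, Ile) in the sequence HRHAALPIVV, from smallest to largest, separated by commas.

6, 8, 9, 10

Matching residues: L6, I8, V9, V10.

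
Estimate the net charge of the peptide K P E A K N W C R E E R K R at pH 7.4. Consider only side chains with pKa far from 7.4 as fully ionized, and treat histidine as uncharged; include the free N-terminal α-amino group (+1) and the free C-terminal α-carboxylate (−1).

+3

The side chains ionized at physiological pH are Lys/Arg (+1) and Asp/Glu (−1); with His treated as neutral, nothing else contributes.
Positive (K, R): K1, K5, R9, R12, K13, R14 → +6.
Negative (D, E): E3, E10, E11 → −3.
The N-terminus (+1) and C-terminus (−1) cancel.
Net charge = (+6) + (−3) = +3.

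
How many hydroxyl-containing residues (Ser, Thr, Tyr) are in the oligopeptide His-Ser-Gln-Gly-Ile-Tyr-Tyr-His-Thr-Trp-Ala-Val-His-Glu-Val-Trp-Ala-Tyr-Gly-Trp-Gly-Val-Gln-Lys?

5

Matching residues: Ser2, Tyr6, Tyr7, Thr9, Tyr18.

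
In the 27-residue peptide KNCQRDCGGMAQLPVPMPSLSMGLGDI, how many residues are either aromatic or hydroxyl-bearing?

Aromatic: F, W, Y. Hydroxyl-bearing: S, T, Y.
Aromatic residues here: none (0).
Hydroxyl-bearing residues here: S19, S21 (2).
(Y belongs to both groups, but none appear in this sequence.) Total = 0 + 2 = 2.

2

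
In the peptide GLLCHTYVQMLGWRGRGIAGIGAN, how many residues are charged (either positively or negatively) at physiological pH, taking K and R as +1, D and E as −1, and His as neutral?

Charged side chains at pH ~7.4: K, R (positive); D, E (negative).
Matching residues: R14, R16.

2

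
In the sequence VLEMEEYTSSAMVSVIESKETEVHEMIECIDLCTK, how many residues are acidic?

Aspartate (D) and glutamate (E) have carboxylic-acid side chains and are the acidic amino acids.
Matching residues: E3, E5, E6, E17, E20, E22, E25, E28, D31.

9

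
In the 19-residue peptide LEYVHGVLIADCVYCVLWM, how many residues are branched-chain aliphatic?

The BCAAs are Val, Leu, and Ile — aliphatic side chains with a branch point.
Matching residues: L1, V4, V7, L8, I9, V13, V16, L17.

8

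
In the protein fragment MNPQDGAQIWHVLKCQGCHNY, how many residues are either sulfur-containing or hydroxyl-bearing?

4

Sulfur-containing: C, M. Hydroxyl-bearing: S, T, Y.
Sulfur-containing residues here: M1, C15, C18 (3).
Hydroxyl-bearing residues here: Y21 (1).
The two groups share no amino acid, so total = 3 + 1 = 4.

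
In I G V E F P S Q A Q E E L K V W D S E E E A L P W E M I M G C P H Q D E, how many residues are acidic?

10

Only D (aspartate) and E (glutamate) carry a side-chain carboxylic acid.
Matching residues: E4, E11, E12, D17, E19, E20, E21, E26, D35, E36.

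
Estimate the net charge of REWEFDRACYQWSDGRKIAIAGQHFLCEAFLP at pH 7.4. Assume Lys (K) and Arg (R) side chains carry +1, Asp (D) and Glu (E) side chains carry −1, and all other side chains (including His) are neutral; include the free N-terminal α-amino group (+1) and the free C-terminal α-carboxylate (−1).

-1

Positive (K, R): R1, R7, R16, K17 → +4.
Negative (D, E): E2, E4, D6, D14, E28 → −5.
The N-terminus (+1) and C-terminus (−1) cancel.
Net charge = (+4) + (−5) = −1.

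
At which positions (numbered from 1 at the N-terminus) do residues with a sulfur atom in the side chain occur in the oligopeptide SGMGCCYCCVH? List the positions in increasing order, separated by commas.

3, 5, 6, 8, 9

Cysteine (C, thiol) and methionine (M, thioether) are the two sulfur-containing amino acids.
Matching residues: M3, C5, C6, C8, C9.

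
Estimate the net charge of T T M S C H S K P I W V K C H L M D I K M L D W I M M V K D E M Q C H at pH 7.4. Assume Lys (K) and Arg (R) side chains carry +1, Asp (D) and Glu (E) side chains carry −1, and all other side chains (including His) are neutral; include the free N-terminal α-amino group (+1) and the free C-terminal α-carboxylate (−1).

0

Positive (K, R): K8, K13, K20, K29 → +4.
Negative (D, E): D18, D23, D30, E31 → −4.
The N-terminus (+1) and C-terminus (−1) cancel.
Net charge = (+4) + (−4) = 0.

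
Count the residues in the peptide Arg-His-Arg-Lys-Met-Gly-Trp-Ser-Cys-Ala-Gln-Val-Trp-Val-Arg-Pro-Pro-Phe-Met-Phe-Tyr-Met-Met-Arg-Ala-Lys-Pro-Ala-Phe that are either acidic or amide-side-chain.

1

Acidic: D, E. Amide-side-chain: N, Q.
Acidic residues here: none (0).
Amide-side-chain residues here: Gln11 (1).
The two groups share no amino acid, so total = 0 + 1 = 1.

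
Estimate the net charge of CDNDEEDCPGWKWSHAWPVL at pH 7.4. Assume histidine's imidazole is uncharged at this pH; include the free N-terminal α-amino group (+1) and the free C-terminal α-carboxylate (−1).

The side chains ionized at physiological pH are Lys/Arg (+1) and Asp/Glu (−1); with His treated as neutral, nothing else contributes.
Positive (K, R): K12 → +1.
Negative (D, E): D2, D4, E5, E6, D7 → −5.
The N-terminus (+1) and C-terminus (−1) cancel.
Net charge = (+1) + (−5) = −4.

-4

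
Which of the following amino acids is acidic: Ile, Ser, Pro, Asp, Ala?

Asp

Only D (aspartate) and E (glutamate) carry a side-chain carboxylic acid.
Of the listed options, only Asp belongs to this group.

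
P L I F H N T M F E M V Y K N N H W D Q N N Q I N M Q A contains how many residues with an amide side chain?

9

Only N (asparagine) and Q (glutamine) carry a side-chain carboxamide.
Matching residues: N6, N15, N16, Q20, N21, N22, Q23, N25, Q27.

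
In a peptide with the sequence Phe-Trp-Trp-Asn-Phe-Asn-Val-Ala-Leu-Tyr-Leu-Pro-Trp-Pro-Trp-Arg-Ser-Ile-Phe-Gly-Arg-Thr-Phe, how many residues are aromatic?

9

The aromatic amino acids are Phe (F, benzyl), Trp (W, indole), and Tyr (Y, phenol).
Matching residues: Phe1, Trp2, Trp3, Phe5, Tyr10, Trp13, Trp15, Phe19, Phe23.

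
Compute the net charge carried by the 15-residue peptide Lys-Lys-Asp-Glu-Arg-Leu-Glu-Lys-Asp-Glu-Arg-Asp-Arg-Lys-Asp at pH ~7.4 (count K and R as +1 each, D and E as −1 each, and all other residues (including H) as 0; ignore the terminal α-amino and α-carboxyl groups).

Positive (K, R): Lys1, Lys2, Arg5, Lys8, Arg11, Arg13, Lys14 → +7.
Negative (D, E): Asp3, Glu4, Glu7, Asp9, Glu10, Asp12, Asp15 → −7.
Net charge = (+7) + (−7) = 0.

0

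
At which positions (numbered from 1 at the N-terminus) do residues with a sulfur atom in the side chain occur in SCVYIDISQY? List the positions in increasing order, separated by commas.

2

Only Cys (C) and Met (M) have a sulfur atom in the side chain.
Matching residues: C2.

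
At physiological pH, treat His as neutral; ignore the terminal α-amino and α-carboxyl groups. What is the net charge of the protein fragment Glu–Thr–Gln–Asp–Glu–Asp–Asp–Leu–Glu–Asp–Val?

-7

The side chains ionized at physiological pH are Lys/Arg (+1) and Asp/Glu (−1); with His treated as neutral, nothing else contributes.
Positive (K, R): none → +0.
Negative (D, E): Glu1, Asp4, Glu5, Asp6, Asp7, Glu9, Asp10 → −7.
Net charge = (+0) + (−7) = −7.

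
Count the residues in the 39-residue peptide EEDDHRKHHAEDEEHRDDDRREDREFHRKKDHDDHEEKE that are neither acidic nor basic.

2

Acidic: D, E. Basic: K, R, H. All other residues are neither.
Matching residues: A10, F26.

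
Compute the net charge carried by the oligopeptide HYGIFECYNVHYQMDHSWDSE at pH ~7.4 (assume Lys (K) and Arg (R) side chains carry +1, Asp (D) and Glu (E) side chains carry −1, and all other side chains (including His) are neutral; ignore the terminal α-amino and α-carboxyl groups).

Positive (K, R): none → +0.
Negative (D, E): E6, D15, D19, E21 → −4.
Net charge = (+0) + (−4) = −4.

-4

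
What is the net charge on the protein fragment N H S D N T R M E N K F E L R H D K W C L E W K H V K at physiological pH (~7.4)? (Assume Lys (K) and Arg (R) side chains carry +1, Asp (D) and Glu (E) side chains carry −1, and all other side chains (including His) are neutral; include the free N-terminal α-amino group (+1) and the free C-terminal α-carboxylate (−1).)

Positive (K, R): R7, K11, R15, K18, K24, K27 → +6.
Negative (D, E): D4, E9, E13, D17, E22 → −5.
The N-terminus (+1) and C-terminus (−1) cancel.
Net charge = (+6) + (−5) = +1.

+1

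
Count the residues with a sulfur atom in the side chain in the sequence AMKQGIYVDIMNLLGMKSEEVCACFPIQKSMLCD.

7

Only Cys (C) and Met (M) have a sulfur atom in the side chain.
Matching residues: M2, M11, M16, C22, C24, M31, C33.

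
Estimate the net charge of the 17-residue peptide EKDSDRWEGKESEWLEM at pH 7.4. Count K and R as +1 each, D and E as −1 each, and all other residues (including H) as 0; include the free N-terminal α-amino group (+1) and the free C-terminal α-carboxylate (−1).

Positive (K, R): K2, R6, K10 → +3.
Negative (D, E): E1, D3, D5, E8, E11, E13, E16 → −7.
The N-terminus (+1) and C-terminus (−1) cancel.
Net charge = (+3) + (−7) = −4.

-4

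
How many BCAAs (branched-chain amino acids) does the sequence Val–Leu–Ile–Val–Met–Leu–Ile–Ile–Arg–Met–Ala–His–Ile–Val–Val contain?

10

V, L, and I make up the branched-chain aliphatic group.
Matching residues: Val1, Leu2, Ile3, Val4, Leu6, Ile7, Ile8, Ile13, Val14, Val15.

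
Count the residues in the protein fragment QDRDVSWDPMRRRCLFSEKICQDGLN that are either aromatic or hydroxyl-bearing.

4

Aromatic: F, W, Y. Hydroxyl-bearing: S, T, Y.
Aromatic residues here: W7, F16 (2).
Hydroxyl-bearing residues here: S6, S17 (2).
(Y belongs to both groups, but none appear in this sequence.) Total = 2 + 2 = 4.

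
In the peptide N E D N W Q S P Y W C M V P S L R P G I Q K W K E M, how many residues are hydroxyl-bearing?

3

S, T, and Y are the three residues with a side-chain hydroxyl.
Matching residues: S7, Y9, S15.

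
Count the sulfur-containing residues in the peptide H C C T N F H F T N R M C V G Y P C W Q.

Cysteine (C, thiol) and methionine (M, thioether) are the two sulfur-containing amino acids.
Matching residues: C2, C3, M12, C13, C18.

5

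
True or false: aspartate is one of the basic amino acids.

The basic amino acids are Lys (K), Arg (R), and His (H).
Aspartate is not in this group.

False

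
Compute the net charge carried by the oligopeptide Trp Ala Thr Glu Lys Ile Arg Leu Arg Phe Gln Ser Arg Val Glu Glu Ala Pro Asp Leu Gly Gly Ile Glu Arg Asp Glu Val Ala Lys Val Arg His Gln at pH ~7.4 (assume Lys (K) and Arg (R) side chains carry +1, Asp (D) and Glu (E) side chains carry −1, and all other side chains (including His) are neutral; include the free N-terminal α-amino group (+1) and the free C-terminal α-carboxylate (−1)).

0

Positive (K, R): Lys5, Arg7, Arg9, Arg13, Arg25, Lys30, Arg32 → +7.
Negative (D, E): Glu4, Glu15, Glu16, Asp19, Glu24, Asp26, Glu27 → −7.
The N-terminus (+1) and C-terminus (−1) cancel.
Net charge = (+7) + (−7) = 0.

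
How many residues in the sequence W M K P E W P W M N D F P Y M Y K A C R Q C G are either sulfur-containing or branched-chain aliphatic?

Sulfur-containing: C, M. Branched-chain aliphatic: I, L, V.
Sulfur-containing residues here: M2, M9, M15, C19, C22 (5).
Branched-chain aliphatic residues here: none (0).
The two groups share no amino acid, so total = 5 + 0 = 5.

5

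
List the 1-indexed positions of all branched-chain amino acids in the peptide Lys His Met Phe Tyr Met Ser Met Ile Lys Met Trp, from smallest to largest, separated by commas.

9

Valine (V), leucine (L), and isoleucine (I) are the branched-chain amino acids.
Matching residues: Ile9.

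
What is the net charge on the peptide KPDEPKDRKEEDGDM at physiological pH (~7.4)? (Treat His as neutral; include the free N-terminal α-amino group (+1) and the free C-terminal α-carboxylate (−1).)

-3

Near pH 7.4, K and R contribute +1 each, D and E contribute −1 each, and every other side chain (His included, as stated) is uncharged.
Positive (K, R): K1, K6, R8, K9 → +4.
Negative (D, E): D3, E4, D7, E10, E11, D12, D14 → −7.
The N-terminus (+1) and C-terminus (−1) cancel.
Net charge = (+4) + (−7) = −3.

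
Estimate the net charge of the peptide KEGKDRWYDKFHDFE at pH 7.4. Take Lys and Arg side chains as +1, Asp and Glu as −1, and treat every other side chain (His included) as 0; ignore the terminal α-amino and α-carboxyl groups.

Positive (K, R): K1, K4, R6, K10 → +4.
Negative (D, E): E2, D5, D9, D13, E15 → −5.
Net charge = (+4) + (−5) = −1.

-1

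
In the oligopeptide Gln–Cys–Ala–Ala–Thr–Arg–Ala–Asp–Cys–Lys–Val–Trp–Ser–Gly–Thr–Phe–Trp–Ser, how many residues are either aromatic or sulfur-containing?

5

Aromatic: F, W, Y. Sulfur-containing: C, M.
Aromatic residues here: Trp12, Phe16, Trp17 (3).
Sulfur-containing residues here: Cys2, Cys9 (2).
The two groups share no amino acid, so total = 3 + 2 = 5.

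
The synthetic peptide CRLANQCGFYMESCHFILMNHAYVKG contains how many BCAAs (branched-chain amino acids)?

The BCAAs are Val, Leu, and Ile — aliphatic side chains with a branch point.
Matching residues: L3, I17, L18, V24.

4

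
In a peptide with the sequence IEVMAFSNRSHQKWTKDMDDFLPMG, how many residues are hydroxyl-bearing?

3

The –OH-bearing residues are Ser, Thr (aliphatic alcohols), and Tyr (phenol).
Matching residues: S7, S10, T15.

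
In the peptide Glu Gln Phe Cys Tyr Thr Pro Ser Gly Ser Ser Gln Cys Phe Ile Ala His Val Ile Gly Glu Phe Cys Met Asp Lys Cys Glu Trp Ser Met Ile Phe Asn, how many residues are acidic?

Aspartate (D) and glutamate (E) have carboxylic-acid side chains and are the acidic amino acids.
Matching residues: Glu1, Glu21, Asp25, Glu28.

4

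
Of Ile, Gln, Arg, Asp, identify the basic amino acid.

Arg

Lysine (K), arginine (R), and histidine (H) have basic, nitrogen-containing side chains.
Of the listed options, only Arg belongs to this group.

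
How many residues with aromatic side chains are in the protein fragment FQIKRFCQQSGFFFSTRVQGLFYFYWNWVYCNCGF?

F, W, and Y each carry an aromatic ring on the side chain.
Matching residues: F1, F6, F12, F13, F14, F22, Y23, F24, Y25, W26, W28, Y30, F35.

13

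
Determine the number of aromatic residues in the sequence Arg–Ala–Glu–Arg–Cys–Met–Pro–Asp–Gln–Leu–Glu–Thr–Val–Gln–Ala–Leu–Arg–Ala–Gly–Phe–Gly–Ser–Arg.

Phenylalanine (F), tryptophan (W), and tyrosine (Y) have aromatic ring side chains.
Matching residues: Phe20.

1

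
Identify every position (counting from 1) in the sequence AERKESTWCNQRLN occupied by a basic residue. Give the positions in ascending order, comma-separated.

3, 4, 12

Lysine (K), arginine (R), and histidine (H) have basic, nitrogen-containing side chains.
Matching residues: R3, K4, R12.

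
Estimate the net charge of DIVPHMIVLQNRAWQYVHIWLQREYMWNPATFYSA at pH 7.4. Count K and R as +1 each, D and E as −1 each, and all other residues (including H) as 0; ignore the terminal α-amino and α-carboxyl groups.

Positive (K, R): R12, R23 → +2.
Negative (D, E): D1, E24 → −2.
Net charge = (+2) + (−2) = 0.

0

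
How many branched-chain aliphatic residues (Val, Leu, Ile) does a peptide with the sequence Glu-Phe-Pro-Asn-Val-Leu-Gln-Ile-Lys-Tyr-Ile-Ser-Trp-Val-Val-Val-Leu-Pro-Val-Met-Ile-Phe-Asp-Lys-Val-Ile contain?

Matching residues: Val5, Leu6, Ile8, Ile11, Val14, Val15, Val16, Leu17, Val19, Ile21, Val25, Ile26.

12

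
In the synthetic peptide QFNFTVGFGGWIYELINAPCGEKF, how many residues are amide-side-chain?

Only N (asparagine) and Q (glutamine) carry a side-chain carboxamide.
Matching residues: Q1, N3, N17.

3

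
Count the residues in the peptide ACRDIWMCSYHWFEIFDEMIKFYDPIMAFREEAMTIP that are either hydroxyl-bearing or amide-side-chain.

4

Hydroxyl-bearing: S, T, Y. Amide-side-chain: N, Q.
Hydroxyl-bearing residues here: S9, Y10, Y23, T35 (4).
Amide-side-chain residues here: none (0).
The two groups share no amino acid, so total = 4 + 0 = 4.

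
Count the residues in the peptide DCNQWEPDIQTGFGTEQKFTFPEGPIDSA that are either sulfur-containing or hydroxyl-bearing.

5

Sulfur-containing: C, M. Hydroxyl-bearing: S, T, Y.
Sulfur-containing residues here: C2 (1).
Hydroxyl-bearing residues here: T11, T15, T20, S28 (4).
The two groups share no amino acid, so total = 1 + 4 = 5.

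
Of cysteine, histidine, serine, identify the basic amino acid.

histidine

K, R, and H are the three residues with basic side chains (ε-amine, guanidinium, and imidazole respectively).
Of the listed options, only histidine belongs to this group.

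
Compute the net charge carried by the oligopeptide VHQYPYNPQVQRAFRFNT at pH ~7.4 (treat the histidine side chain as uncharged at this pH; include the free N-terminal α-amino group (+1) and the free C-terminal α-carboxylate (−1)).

+2

Near pH 7.4, K and R contribute +1 each, D and E contribute −1 each, and every other side chain (His included, as stated) is uncharged.
Positive (K, R): R12, R15 → +2.
Negative (D, E): none → −0.
The N-terminus (+1) and C-terminus (−1) cancel.
Net charge = (+2) + (−0) = +2.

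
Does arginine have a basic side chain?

Yes

Lysine (K), arginine (R), and histidine (H) have basic, nitrogen-containing side chains.
Arginine is in this group.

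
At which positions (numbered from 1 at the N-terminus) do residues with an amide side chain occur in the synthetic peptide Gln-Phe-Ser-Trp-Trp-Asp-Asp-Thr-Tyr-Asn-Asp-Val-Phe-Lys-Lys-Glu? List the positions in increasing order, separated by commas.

Only N (asparagine) and Q (glutamine) carry a side-chain carboxamide.
Matching residues: Gln1, Asn10.

1, 10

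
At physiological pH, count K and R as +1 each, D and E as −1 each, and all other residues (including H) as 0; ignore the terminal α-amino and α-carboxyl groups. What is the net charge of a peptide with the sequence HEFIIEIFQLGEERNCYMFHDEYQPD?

Positive (K, R): R14 → +1.
Negative (D, E): E2, E6, E12, E13, D21, E22, D26 → −7.
Net charge = (+1) + (−7) = −6.

-6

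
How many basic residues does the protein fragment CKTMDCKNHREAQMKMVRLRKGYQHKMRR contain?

Lysine (K), arginine (R), and histidine (H) have basic, nitrogen-containing side chains.
Matching residues: K2, K7, H9, R10, K15, R18, R20, K21, H25, K26, R28, R29.

12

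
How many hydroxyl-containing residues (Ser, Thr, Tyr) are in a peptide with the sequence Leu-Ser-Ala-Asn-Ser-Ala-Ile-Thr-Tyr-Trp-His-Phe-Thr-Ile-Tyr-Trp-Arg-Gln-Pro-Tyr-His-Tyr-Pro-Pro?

8

Matching residues: Ser2, Ser5, Thr8, Tyr9, Thr13, Tyr15, Tyr20, Tyr22.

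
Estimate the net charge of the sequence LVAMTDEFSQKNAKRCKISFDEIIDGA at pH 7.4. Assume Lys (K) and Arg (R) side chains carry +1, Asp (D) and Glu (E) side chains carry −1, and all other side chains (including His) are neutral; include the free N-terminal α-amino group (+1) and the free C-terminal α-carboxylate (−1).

Positive (K, R): K11, K14, R15, K17 → +4.
Negative (D, E): D6, E7, D21, E22, D25 → −5.
The N-terminus (+1) and C-terminus (−1) cancel.
Net charge = (+4) + (−5) = −1.

-1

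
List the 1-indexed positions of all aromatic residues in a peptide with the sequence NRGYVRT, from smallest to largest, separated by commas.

Phenylalanine (F), tryptophan (W), and tyrosine (Y) have aromatic ring side chains.
Matching residues: Y4.

4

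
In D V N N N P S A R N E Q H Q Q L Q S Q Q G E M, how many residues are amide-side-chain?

Asparagine (N) and glutamine (Q) have uncharged amide side chains.
Matching residues: N3, N4, N5, N10, Q12, Q14, Q15, Q17, Q19, Q20.

10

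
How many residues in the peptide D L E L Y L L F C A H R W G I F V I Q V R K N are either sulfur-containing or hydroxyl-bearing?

Sulfur-containing: C, M. Hydroxyl-bearing: S, T, Y.
Sulfur-containing residues here: C9 (1).
Hydroxyl-bearing residues here: Y5 (1).
The two groups share no amino acid, so total = 1 + 1 = 2.

2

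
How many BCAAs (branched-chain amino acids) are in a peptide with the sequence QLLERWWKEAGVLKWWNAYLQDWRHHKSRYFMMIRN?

6

The BCAAs are Val, Leu, and Ile — aliphatic side chains with a branch point.
Matching residues: L2, L3, V12, L13, L20, I34.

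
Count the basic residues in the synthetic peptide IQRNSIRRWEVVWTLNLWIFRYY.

4

The basic amino acids are Lys (K), Arg (R), and His (H).
Matching residues: R3, R7, R8, R21.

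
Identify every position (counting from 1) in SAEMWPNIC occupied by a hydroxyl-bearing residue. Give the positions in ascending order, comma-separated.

The –OH-bearing residues are Ser, Thr (aliphatic alcohols), and Tyr (phenol).
Matching residues: S1.

1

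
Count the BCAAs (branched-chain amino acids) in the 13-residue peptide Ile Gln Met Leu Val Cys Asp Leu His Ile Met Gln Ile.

6

V, L, and I make up the branched-chain aliphatic group.
Matching residues: Ile1, Leu4, Val5, Leu8, Ile10, Ile13.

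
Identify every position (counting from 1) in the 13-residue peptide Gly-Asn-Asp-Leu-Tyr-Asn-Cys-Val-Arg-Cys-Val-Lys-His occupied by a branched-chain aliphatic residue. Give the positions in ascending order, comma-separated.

4, 8, 11

The BCAAs are Val, Leu, and Ile — aliphatic side chains with a branch point.
Matching residues: Leu4, Val8, Val11.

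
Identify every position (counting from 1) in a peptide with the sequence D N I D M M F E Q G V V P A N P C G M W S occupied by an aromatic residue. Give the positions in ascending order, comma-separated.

7, 20

Phenylalanine (F), tryptophan (W), and tyrosine (Y) have aromatic ring side chains.
Matching residues: F7, W20.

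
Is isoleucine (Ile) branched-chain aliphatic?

Valine (V), leucine (L), and isoleucine (I) are the branched-chain amino acids.
Isoleucine is in this group.

Yes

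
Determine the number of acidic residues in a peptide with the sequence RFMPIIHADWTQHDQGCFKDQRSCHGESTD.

Only D (aspartate) and E (glutamate) carry a side-chain carboxylic acid.
Matching residues: D9, D14, D20, E27, D30.

5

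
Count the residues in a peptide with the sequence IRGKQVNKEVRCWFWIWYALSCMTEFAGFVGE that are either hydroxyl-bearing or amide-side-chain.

Hydroxyl-bearing: S, T, Y. Amide-side-chain: N, Q.
Hydroxyl-bearing residues here: Y18, S21, T24 (3).
Amide-side-chain residues here: Q5, N7 (2).
The two groups share no amino acid, so total = 3 + 2 = 5.

5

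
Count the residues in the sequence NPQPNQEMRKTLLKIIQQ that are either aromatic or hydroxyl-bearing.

Aromatic: F, W, Y. Hydroxyl-bearing: S, T, Y.
Aromatic residues here: none (0).
Hydroxyl-bearing residues here: T11 (1).
(Y belongs to both groups, but none appear in this sequence.) Total = 0 + 1 = 1.

1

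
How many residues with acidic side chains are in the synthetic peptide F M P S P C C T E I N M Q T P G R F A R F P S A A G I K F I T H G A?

The acidic residues are Asp (D) and Glu (E), whose side chains end in a carboxylate group.
Matching residues: E9.

1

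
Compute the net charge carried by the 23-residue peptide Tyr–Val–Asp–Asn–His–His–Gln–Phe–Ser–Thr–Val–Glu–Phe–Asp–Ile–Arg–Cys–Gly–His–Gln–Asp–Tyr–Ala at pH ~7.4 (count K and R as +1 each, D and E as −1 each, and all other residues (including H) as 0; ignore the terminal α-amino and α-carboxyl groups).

Positive (K, R): Arg16 → +1.
Negative (D, E): Asp3, Glu12, Asp14, Asp21 → −4.
Net charge = (+1) + (−4) = −3.

-3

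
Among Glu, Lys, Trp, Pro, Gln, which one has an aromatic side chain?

Trp

The aromatic amino acids are Phe (F, benzyl), Trp (W, indole), and Tyr (Y, phenol).
Of the listed options, only Trp belongs to this group.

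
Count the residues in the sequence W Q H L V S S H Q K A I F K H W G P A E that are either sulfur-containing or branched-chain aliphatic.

3

Sulfur-containing: C, M. Branched-chain aliphatic: I, L, V.
Sulfur-containing residues here: none (0).
Branched-chain aliphatic residues here: L4, V5, I12 (3).
The two groups share no amino acid, so total = 0 + 3 = 3.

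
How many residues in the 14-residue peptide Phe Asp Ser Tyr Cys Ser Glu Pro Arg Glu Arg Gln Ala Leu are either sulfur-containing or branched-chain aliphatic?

2

Sulfur-containing: C, M. Branched-chain aliphatic: I, L, V.
Sulfur-containing residues here: Cys5 (1).
Branched-chain aliphatic residues here: Leu14 (1).
The two groups share no amino acid, so total = 1 + 1 = 2.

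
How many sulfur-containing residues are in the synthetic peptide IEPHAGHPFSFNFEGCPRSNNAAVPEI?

The sulfur-bearing residues are cysteine (–SH) and methionine (–S–CH₃).
Matching residues: C16.

1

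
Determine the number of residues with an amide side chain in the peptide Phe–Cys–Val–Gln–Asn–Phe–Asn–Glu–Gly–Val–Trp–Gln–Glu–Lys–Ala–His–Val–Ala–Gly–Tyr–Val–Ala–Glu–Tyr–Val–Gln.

5

Asparagine (N) and glutamine (Q) have uncharged amide side chains.
Matching residues: Gln4, Asn5, Asn7, Gln12, Gln26.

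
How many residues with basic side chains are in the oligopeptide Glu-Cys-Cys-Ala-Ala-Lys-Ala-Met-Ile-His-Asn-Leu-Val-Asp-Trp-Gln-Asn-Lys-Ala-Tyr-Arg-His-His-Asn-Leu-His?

Lysine (K), arginine (R), and histidine (H) have basic, nitrogen-containing side chains.
Matching residues: Lys6, His10, Lys18, Arg21, His22, His23, His26.

7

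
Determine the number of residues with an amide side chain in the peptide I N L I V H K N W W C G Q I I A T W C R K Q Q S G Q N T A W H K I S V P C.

7

Only N (asparagine) and Q (glutamine) carry a side-chain carboxamide.
Matching residues: N2, N8, Q13, Q22, Q23, Q26, N27.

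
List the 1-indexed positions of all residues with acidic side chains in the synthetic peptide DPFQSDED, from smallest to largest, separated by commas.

1, 6, 7, 8

The acidic residues are Asp (D) and Glu (E), whose side chains end in a carboxylate group.
Matching residues: D1, D6, E7, D8.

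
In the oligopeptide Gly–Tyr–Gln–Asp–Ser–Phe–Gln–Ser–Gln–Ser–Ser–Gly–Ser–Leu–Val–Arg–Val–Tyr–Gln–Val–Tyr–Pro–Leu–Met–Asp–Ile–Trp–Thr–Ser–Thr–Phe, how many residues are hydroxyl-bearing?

The –OH-bearing residues are Ser, Thr (aliphatic alcohols), and Tyr (phenol).
Matching residues: Tyr2, Ser5, Ser8, Ser10, Ser11, Ser13, Tyr18, Tyr21, Thr28, Ser29, Thr30.

11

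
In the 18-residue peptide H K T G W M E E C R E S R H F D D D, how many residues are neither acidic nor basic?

7

Acidic: D, E. Basic: K, R, H. All other residues are neither.
Matching residues: T3, G4, W5, M6, C9, S12, F15.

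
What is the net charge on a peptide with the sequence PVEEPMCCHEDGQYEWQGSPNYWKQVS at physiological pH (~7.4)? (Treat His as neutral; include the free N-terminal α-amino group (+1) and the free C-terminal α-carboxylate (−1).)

Near pH 7.4, K and R contribute +1 each, D and E contribute −1 each, and every other side chain (His included, as stated) is uncharged.
Positive (K, R): K24 → +1.
Negative (D, E): E3, E4, E10, D11, E15 → −5.
The N-terminus (+1) and C-terminus (−1) cancel.
Net charge = (+1) + (−5) = −4.

-4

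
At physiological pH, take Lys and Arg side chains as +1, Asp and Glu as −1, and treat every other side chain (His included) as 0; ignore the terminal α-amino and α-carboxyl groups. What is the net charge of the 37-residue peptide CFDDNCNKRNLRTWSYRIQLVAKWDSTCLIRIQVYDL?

Positive (K, R): K8, R9, R12, R17, K23, R31 → +6.
Negative (D, E): D3, D4, D25, D36 → −4.
Net charge = (+6) + (−4) = +2.

+2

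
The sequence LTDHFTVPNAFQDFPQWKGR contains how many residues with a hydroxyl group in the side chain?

2

The –OH-bearing residues are Ser, Thr (aliphatic alcohols), and Tyr (phenol).
Matching residues: T2, T6.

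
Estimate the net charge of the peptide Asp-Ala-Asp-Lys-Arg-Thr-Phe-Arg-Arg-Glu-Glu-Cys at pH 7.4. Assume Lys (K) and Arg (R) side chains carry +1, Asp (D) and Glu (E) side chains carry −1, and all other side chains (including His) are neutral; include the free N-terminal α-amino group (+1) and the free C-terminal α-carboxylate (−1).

0

Positive (K, R): Lys4, Arg5, Arg8, Arg9 → +4.
Negative (D, E): Asp1, Asp3, Glu10, Glu11 → −4.
The N-terminus (+1) and C-terminus (−1) cancel.
Net charge = (+4) + (−4) = 0.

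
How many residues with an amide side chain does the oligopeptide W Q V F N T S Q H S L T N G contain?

4

Asparagine (N) and glutamine (Q) have uncharged amide side chains.
Matching residues: Q2, N5, Q8, N13.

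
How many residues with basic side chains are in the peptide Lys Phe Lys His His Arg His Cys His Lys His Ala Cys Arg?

10

The basic amino acids are Lys (K), Arg (R), and His (H).
Matching residues: Lys1, Lys3, His4, His5, Arg6, His7, His9, Lys10, His11, Arg14.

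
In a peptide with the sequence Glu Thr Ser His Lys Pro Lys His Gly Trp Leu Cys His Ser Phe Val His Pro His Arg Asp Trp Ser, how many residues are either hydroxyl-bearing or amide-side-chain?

Hydroxyl-bearing: S, T, Y. Amide-side-chain: N, Q.
Hydroxyl-bearing residues here: Thr2, Ser3, Ser14, Ser23 (4).
Amide-side-chain residues here: none (0).
The two groups share no amino acid, so total = 4 + 0 = 4.

4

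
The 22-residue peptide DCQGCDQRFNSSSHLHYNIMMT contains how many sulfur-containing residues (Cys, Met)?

Matching residues: C2, C5, M20, M21.

4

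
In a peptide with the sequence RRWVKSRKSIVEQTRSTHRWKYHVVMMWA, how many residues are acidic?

1

The acidic residues are Asp (D) and Glu (E), whose side chains end in a carboxylate group.
Matching residues: E12.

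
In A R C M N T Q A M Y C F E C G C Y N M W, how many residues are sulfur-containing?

7

The sulfur-bearing residues are cysteine (–SH) and methionine (–S–CH₃).
Matching residues: C3, M4, M9, C11, C14, C16, M19.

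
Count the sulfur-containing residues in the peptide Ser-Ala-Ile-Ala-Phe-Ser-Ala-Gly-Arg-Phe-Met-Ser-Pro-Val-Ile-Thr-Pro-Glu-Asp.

The sulfur-bearing residues are cysteine (–SH) and methionine (–S–CH₃).
Matching residues: Met11.

1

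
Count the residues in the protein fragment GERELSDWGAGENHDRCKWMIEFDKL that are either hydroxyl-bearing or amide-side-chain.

Hydroxyl-bearing: S, T, Y. Amide-side-chain: N, Q.
Hydroxyl-bearing residues here: S6 (1).
Amide-side-chain residues here: N13 (1).
The two groups share no amino acid, so total = 1 + 1 = 2.

2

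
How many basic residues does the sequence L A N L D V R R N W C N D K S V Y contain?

3

K, R, and H are the three residues with basic side chains (ε-amine, guanidinium, and imidazole respectively).
Matching residues: R7, R8, K14.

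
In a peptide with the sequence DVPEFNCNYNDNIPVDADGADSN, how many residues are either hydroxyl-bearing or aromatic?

3

Hydroxyl-bearing: S, T, Y. Aromatic: F, W, Y.
Hydroxyl-bearing residues here: Y9, S22 (2).
Aromatic residues here: F5, Y9 (2).
Y is in both groups, so the 1 Y residue must not be double-counted.
Total = 2 + 2 − 1 = 3.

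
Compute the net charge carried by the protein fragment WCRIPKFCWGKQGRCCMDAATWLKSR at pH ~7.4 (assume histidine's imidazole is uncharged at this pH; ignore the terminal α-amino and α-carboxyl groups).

Near pH 7.4, K and R contribute +1 each, D and E contribute −1 each, and every other side chain (His included, as stated) is uncharged.
Positive (K, R): R3, K6, K11, R14, K24, R26 → +6.
Negative (D, E): D18 → −1.
Net charge = (+6) + (−1) = +5.

+5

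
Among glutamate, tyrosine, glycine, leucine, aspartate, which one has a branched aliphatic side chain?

Valine (V), leucine (L), and isoleucine (I) are the branched-chain amino acids.
Of the listed options, only leucine belongs to this group.

leucine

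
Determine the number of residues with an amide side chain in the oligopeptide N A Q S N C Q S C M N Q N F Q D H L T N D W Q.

10

Only N (asparagine) and Q (glutamine) carry a side-chain carboxamide.
Matching residues: N1, Q3, N5, Q7, N11, Q12, N13, Q15, N20, Q23.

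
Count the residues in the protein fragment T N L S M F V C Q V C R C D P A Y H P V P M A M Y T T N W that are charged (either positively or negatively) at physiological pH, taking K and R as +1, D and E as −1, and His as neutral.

2

Charged side chains at pH ~7.4: K, R (positive); D, E (negative).
Matching residues: R12, D14.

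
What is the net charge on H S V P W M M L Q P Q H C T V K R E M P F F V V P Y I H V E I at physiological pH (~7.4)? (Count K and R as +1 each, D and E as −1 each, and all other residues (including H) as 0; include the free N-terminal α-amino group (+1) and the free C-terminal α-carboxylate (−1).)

0

Positive (K, R): K16, R17 → +2.
Negative (D, E): E18, E30 → −2.
The N-terminus (+1) and C-terminus (−1) cancel.
Net charge = (+2) + (−2) = 0.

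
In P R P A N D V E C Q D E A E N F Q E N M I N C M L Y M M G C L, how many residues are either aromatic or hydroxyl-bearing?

2

Aromatic: F, W, Y. Hydroxyl-bearing: S, T, Y.
Aromatic residues here: F16, Y26 (2).
Hydroxyl-bearing residues here: Y26 (1).
Y is in both groups, so the 1 Y residue must not be double-counted.
Total = 2 + 1 − 1 = 2.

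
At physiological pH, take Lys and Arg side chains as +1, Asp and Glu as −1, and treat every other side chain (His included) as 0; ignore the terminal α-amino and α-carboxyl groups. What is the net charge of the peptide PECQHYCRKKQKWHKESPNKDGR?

Positive (K, R): R8, K9, K10, K12, K15, K20, R23 → +7.
Negative (D, E): E2, E16, D21 → −3.
Net charge = (+7) + (−3) = +4.

+4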